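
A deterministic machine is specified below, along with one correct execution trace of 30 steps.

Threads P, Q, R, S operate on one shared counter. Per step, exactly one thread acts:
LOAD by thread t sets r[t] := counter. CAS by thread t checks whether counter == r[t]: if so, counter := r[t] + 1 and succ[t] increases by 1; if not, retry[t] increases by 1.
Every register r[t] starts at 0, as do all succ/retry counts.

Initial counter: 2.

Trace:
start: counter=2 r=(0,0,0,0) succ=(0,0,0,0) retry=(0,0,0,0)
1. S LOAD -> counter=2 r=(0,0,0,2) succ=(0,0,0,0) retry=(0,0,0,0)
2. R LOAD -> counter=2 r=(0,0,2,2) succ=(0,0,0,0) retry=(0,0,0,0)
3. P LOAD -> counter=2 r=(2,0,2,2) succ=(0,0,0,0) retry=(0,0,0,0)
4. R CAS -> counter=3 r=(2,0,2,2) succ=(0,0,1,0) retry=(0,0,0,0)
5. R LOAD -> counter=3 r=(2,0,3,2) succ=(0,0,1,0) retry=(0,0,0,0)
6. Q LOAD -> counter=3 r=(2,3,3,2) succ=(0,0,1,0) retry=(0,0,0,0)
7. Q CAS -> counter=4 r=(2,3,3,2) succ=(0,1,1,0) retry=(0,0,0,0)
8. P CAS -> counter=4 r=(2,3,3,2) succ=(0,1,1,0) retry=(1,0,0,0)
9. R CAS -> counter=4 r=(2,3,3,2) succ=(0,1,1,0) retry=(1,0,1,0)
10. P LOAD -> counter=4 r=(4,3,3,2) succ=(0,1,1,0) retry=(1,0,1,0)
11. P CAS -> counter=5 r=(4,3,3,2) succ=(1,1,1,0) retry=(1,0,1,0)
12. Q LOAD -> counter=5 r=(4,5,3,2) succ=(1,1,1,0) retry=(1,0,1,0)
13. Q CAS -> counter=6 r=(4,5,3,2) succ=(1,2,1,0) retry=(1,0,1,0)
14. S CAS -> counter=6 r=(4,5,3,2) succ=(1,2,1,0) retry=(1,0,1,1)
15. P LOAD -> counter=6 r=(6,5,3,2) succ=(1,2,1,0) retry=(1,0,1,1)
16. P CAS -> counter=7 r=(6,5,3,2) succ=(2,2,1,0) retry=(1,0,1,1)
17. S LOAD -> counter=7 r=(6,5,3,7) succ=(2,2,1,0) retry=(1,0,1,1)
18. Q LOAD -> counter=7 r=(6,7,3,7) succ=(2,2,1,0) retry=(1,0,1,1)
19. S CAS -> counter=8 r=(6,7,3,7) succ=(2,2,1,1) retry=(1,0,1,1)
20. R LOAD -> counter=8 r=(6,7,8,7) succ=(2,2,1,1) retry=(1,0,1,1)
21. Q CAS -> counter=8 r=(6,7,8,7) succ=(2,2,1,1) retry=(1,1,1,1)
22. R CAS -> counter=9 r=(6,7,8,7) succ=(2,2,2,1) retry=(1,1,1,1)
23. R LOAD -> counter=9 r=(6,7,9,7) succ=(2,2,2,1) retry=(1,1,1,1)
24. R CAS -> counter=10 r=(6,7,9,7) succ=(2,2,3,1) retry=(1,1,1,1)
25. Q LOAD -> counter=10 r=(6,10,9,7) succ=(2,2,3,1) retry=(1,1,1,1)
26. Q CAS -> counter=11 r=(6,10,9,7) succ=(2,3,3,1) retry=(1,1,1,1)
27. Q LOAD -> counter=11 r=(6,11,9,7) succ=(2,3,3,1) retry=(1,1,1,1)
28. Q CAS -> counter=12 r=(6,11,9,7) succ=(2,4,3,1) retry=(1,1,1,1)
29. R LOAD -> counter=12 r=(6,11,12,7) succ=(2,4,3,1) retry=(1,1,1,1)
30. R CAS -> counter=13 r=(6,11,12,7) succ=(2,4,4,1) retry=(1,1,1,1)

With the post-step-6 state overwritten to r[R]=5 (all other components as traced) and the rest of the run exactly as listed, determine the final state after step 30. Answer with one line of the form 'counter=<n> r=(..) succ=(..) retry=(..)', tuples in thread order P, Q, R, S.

counter=13 r=(6,11,12,7) succ=(2,4,4,1) retry=(1,1,1,1)

state after step 6 := counter=3 r=(2,3,5,2) succ=(0,0,1,0) retry=(0,0,0,0)
7. Q CAS -> counter=4 r=(2,3,5,2) succ=(0,1,1,0) retry=(0,0,0,0)
8. P CAS -> counter=4 r=(2,3,5,2) succ=(0,1,1,0) retry=(1,0,0,0)
9. R CAS -> counter=4 r=(2,3,5,2) succ=(0,1,1,0) retry=(1,0,1,0)
10. P LOAD -> counter=4 r=(4,3,5,2) succ=(0,1,1,0) retry=(1,0,1,0)
11. P CAS -> counter=5 r=(4,3,5,2) succ=(1,1,1,0) retry=(1,0,1,0)
12. Q LOAD -> counter=5 r=(4,5,5,2) succ=(1,1,1,0) retry=(1,0,1,0)
13. Q CAS -> counter=6 r=(4,5,5,2) succ=(1,2,1,0) retry=(1,0,1,0)
14. S CAS -> counter=6 r=(4,5,5,2) succ=(1,2,1,0) retry=(1,0,1,1)
15. P LOAD -> counter=6 r=(6,5,5,2) succ=(1,2,1,0) retry=(1,0,1,1)
16. P CAS -> counter=7 r=(6,5,5,2) succ=(2,2,1,0) retry=(1,0,1,1)
17. S LOAD -> counter=7 r=(6,5,5,7) succ=(2,2,1,0) retry=(1,0,1,1)
18. Q LOAD -> counter=7 r=(6,7,5,7) succ=(2,2,1,0) retry=(1,0,1,1)
19. S CAS -> counter=8 r=(6,7,5,7) succ=(2,2,1,1) retry=(1,0,1,1)
20. R LOAD -> counter=8 r=(6,7,8,7) succ=(2,2,1,1) retry=(1,0,1,1)
21. Q CAS -> counter=8 r=(6,7,8,7) succ=(2,2,1,1) retry=(1,1,1,1)
22. R CAS -> counter=9 r=(6,7,8,7) succ=(2,2,2,1) retry=(1,1,1,1)
23. R LOAD -> counter=9 r=(6,7,9,7) succ=(2,2,2,1) retry=(1,1,1,1)
24. R CAS -> counter=10 r=(6,7,9,7) succ=(2,2,3,1) retry=(1,1,1,1)
25. Q LOAD -> counter=10 r=(6,10,9,7) succ=(2,2,3,1) retry=(1,1,1,1)
26. Q CAS -> counter=11 r=(6,10,9,7) succ=(2,3,3,1) retry=(1,1,1,1)
27. Q LOAD -> counter=11 r=(6,11,9,7) succ=(2,3,3,1) retry=(1,1,1,1)
28. Q CAS -> counter=12 r=(6,11,9,7) succ=(2,4,3,1) retry=(1,1,1,1)
29. R LOAD -> counter=12 r=(6,11,12,7) succ=(2,4,3,1) retry=(1,1,1,1)
30. R CAS -> counter=13 r=(6,11,12,7) succ=(2,4,4,1) retry=(1,1,1,1)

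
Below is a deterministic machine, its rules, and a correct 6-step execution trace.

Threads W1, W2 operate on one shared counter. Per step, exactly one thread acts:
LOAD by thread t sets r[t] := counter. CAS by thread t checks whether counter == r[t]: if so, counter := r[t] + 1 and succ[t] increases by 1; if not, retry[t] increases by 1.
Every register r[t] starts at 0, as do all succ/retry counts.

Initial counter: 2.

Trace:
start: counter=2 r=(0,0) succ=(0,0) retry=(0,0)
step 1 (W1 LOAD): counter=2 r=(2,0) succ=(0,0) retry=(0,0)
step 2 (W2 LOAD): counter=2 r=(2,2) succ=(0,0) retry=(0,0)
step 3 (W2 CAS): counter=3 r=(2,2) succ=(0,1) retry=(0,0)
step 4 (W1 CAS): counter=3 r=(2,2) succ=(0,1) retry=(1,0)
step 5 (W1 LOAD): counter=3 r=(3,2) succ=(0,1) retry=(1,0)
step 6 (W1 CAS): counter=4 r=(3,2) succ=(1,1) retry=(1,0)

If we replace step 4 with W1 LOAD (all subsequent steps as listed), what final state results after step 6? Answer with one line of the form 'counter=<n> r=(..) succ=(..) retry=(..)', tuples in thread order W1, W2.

(re-executing from step 4 with the substitution; state before step 4: counter=3 r=(2,2) succ=(0,1) retry=(0,0))
step 4 (W1 LOAD): counter=3 r=(3,2) succ=(0,1) retry=(0,0)
step 5 (W1 LOAD): counter=3 r=(3,2) succ=(0,1) retry=(0,0)
step 6 (W1 CAS): counter=4 r=(3,2) succ=(1,1) retry=(0,0)

counter=4 r=(3,2) succ=(1,1) retry=(0,0)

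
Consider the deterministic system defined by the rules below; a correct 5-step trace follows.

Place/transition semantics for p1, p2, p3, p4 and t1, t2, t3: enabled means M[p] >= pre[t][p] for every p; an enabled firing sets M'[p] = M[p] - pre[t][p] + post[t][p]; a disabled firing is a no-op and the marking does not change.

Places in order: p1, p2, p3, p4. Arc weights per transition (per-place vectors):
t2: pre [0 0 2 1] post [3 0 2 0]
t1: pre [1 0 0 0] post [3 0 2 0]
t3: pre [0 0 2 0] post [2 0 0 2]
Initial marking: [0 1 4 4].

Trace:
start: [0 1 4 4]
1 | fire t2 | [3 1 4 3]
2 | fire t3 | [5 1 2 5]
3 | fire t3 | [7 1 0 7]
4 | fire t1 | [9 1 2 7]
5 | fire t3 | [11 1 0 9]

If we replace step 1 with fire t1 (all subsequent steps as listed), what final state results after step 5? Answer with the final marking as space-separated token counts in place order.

(re-executing from step 1 with the substitution; state before step 1: [0 1 4 4])
1 | fire t1 | [0 1 4 4]
2 | fire t3 | [2 1 2 6]
3 | fire t3 | [4 1 0 8]
4 | fire t1 | [6 1 2 8]
5 | fire t3 | [8 1 0 10]

8 1 0 10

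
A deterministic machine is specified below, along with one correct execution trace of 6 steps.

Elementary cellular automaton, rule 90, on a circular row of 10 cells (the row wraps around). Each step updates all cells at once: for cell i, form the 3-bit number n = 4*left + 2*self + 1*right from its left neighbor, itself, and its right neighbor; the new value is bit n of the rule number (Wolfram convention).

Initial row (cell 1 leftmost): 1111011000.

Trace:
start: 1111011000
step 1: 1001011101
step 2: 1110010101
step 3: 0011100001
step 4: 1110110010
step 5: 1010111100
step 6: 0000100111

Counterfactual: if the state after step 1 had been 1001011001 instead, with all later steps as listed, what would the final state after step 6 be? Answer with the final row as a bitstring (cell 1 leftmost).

state after step 1 := 1001011001
step 2: 1110011111
step 3: 0011110000
step 4: 0110011000
step 5: 1111111100
step 6: 1000000111

1000000111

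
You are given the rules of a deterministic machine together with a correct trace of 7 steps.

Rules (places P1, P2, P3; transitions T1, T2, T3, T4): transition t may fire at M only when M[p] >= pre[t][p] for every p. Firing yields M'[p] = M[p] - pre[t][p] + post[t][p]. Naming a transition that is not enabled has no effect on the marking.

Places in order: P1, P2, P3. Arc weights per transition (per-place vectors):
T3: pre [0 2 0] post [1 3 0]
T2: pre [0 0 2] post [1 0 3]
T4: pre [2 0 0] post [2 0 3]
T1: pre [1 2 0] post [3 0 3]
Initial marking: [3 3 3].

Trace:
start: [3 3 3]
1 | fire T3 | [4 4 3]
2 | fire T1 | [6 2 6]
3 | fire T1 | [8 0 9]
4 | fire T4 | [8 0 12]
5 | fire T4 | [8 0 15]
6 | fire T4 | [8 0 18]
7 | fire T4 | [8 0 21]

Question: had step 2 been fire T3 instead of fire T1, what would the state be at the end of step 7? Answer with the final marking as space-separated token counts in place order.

7 3 18

(re-executing from step 2 with the substitution; state before step 2: [4 4 3])
2 | fire T3 | [5 5 3]
3 | fire T1 | [7 3 6]
4 | fire T4 | [7 3 9]
5 | fire T4 | [7 3 12]
6 | fire T4 | [7 3 15]
7 | fire T4 | [7 3 18]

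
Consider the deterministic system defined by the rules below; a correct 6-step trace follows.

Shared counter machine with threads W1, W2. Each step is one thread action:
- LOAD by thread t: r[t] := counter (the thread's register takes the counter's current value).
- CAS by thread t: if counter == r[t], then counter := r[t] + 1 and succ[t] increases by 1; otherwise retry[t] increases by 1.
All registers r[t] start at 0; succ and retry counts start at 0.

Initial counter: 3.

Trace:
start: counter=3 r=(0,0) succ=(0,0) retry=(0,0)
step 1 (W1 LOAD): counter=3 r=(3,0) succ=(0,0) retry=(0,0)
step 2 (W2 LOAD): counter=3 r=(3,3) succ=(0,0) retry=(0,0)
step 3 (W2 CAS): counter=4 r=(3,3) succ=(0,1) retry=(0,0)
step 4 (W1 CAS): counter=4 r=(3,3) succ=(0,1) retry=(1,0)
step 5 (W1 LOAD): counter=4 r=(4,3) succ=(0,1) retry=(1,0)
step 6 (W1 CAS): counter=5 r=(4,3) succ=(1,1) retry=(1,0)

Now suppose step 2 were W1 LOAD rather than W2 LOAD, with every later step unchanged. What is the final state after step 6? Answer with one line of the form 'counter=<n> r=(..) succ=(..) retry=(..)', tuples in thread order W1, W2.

(re-executing from step 2 with the substitution; state before step 2: counter=3 r=(3,0) succ=(0,0) retry=(0,0))
step 2 (W1 LOAD): counter=3 r=(3,0) succ=(0,0) retry=(0,0)
step 3 (W2 CAS): counter=3 r=(3,0) succ=(0,0) retry=(0,1)
step 4 (W1 CAS): counter=4 r=(3,0) succ=(1,0) retry=(0,1)
step 5 (W1 LOAD): counter=4 r=(4,0) succ=(1,0) retry=(0,1)
step 6 (W1 CAS): counter=5 r=(4,0) succ=(2,0) retry=(0,1)

counter=5 r=(4,0) succ=(2,0) retry=(0,1)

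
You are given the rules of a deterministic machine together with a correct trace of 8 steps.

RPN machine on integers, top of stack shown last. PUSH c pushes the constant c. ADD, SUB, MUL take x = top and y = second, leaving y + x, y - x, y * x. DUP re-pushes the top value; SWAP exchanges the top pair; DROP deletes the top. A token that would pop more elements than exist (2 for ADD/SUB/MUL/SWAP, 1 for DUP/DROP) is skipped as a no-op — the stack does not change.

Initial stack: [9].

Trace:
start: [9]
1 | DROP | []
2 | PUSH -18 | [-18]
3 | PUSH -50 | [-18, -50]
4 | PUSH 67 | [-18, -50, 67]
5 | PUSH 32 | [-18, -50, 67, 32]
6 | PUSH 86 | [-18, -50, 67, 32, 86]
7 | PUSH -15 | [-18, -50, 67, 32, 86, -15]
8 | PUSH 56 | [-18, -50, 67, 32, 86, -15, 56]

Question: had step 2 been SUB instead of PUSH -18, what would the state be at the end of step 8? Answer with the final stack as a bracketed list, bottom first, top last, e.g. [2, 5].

[-50, 67, 32, 86, -15, 56]

(re-executing from step 2 with the substitution; state before step 2: [])
2 | SUB | []
3 | PUSH -50 | [-50]
4 | PUSH 67 | [-50, 67]
5 | PUSH 32 | [-50, 67, 32]
6 | PUSH 86 | [-50, 67, 32, 86]
7 | PUSH -15 | [-50, 67, 32, 86, -15]
8 | PUSH 56 | [-50, 67, 32, 86, -15, 56]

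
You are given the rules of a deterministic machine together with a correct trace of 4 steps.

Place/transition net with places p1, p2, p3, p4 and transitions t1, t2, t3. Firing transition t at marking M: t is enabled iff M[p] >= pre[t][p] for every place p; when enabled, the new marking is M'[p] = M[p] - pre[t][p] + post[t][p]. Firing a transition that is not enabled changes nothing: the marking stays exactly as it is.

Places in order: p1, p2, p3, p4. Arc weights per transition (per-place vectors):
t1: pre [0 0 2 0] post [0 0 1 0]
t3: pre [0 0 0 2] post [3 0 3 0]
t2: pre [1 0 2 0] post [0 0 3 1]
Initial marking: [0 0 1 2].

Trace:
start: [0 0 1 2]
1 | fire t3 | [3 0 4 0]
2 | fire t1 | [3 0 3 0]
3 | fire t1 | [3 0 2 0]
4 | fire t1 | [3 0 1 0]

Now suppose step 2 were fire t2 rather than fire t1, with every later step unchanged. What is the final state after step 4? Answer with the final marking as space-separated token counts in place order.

(re-executing from step 2 with the substitution; state before step 2: [3 0 4 0])
2 | fire t2 | [2 0 5 1]
3 | fire t1 | [2 0 4 1]
4 | fire t1 | [2 0 3 1]

2 0 3 1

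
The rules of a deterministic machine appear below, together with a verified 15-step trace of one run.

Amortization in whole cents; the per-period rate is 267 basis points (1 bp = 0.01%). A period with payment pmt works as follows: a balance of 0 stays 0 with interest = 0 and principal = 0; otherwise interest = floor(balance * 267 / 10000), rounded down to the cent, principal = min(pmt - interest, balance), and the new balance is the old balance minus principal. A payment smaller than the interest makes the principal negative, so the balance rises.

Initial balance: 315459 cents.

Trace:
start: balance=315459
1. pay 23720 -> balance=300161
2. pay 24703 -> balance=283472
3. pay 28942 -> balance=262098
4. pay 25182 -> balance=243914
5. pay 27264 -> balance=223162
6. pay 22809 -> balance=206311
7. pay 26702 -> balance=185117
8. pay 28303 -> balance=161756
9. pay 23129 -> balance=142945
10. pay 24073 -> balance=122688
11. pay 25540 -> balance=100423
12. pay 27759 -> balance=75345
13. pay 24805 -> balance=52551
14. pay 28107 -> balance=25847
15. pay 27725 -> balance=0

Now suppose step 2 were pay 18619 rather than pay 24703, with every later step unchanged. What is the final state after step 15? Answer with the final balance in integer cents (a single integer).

(re-executing from step 2 with the substitution; state before step 2: balance=300161)
2. pay 18619 -> balance=289556
3. pay 28942 -> balance=268345
4. pay 25182 -> balance=250327
5. pay 27264 -> balance=229746
6. pay 22809 -> balance=213071
7. pay 26702 -> balance=192057
8. pay 28303 -> balance=168881
9. pay 23129 -> balance=150261
10. pay 24073 -> balance=130199
11. pay 25540 -> balance=108135
12. pay 27759 -> balance=83263
13. pay 24805 -> balance=60681
14. pay 28107 -> balance=34194
15. pay 27725 -> balance=7381

7381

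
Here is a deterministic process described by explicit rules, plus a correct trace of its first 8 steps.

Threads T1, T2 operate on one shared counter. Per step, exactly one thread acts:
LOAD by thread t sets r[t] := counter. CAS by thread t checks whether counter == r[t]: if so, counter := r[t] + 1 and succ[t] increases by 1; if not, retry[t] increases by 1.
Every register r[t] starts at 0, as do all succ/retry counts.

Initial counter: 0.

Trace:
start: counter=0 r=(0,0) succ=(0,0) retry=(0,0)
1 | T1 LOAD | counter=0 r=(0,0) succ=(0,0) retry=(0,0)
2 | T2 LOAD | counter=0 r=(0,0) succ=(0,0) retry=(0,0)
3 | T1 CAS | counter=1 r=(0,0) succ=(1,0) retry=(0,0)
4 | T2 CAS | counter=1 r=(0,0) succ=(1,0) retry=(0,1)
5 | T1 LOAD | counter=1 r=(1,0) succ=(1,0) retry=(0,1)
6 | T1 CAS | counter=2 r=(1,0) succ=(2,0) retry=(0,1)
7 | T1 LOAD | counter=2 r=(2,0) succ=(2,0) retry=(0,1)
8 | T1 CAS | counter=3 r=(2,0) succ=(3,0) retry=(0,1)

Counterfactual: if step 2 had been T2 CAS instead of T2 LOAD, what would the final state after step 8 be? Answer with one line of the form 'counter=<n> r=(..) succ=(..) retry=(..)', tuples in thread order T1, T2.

(re-executing from step 2 with the substitution; state before step 2: counter=0 r=(0,0) succ=(0,0) retry=(0,0))
2 | T2 CAS | counter=1 r=(0,0) succ=(0,1) retry=(0,0)
3 | T1 CAS | counter=1 r=(0,0) succ=(0,1) retry=(1,0)
4 | T2 CAS | counter=1 r=(0,0) succ=(0,1) retry=(1,1)
5 | T1 LOAD | counter=1 r=(1,0) succ=(0,1) retry=(1,1)
6 | T1 CAS | counter=2 r=(1,0) succ=(1,1) retry=(1,1)
7 | T1 LOAD | counter=2 r=(2,0) succ=(1,1) retry=(1,1)
8 | T1 CAS | counter=3 r=(2,0) succ=(2,1) retry=(1,1)

counter=3 r=(2,0) succ=(2,1) retry=(1,1)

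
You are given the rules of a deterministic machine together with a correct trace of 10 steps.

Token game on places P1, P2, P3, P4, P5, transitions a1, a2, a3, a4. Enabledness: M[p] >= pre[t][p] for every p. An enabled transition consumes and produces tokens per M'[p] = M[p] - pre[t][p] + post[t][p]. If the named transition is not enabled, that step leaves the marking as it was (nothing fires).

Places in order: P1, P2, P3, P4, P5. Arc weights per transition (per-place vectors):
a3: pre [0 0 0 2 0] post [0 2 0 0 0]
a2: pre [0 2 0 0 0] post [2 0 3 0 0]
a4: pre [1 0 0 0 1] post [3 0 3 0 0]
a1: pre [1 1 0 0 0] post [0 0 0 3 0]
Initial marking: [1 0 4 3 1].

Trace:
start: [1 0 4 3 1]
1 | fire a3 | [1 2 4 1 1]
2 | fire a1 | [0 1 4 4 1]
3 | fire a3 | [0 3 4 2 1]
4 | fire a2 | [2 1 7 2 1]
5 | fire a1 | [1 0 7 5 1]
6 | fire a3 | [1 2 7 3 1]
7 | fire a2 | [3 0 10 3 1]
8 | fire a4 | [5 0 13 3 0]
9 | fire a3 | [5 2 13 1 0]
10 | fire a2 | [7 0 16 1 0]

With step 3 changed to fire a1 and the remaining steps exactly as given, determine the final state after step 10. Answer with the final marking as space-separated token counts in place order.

6 1 13 0 0

(re-executing from step 3 with the substitution; state before step 3: [0 1 4 4 1])
3 | fire a1 | [0 1 4 4 1]
4 | fire a2 | [0 1 4 4 1]
5 | fire a1 | [0 1 4 4 1]
6 | fire a3 | [0 3 4 2 1]
7 | fire a2 | [2 1 7 2 1]
8 | fire a4 | [4 1 10 2 0]
9 | fire a3 | [4 3 10 0 0]
10 | fire a2 | [6 1 13 0 0]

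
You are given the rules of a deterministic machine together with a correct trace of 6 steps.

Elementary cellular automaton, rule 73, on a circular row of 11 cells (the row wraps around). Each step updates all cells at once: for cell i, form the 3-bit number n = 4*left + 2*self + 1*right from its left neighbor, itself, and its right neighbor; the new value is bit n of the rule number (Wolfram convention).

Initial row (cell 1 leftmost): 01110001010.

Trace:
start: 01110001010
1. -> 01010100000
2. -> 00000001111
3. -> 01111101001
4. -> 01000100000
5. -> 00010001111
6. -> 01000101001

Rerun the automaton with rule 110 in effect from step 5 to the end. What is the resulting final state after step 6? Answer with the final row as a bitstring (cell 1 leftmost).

(re-executing steps 5..6 under rule 110; state before step 5: 01000100000)
5. -> 11001100000
6. -> 11011100001

11011100001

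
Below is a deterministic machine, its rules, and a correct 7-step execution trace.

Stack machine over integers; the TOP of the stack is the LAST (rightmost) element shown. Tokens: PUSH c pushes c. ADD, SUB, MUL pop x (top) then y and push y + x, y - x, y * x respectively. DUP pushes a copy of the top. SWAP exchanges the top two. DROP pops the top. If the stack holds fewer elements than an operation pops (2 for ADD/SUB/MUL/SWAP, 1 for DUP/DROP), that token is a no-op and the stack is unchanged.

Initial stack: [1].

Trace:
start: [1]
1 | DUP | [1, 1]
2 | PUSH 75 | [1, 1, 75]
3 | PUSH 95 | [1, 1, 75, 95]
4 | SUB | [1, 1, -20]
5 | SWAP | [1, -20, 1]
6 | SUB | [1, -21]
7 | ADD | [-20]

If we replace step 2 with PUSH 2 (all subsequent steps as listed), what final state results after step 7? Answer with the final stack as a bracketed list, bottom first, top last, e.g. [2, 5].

[-93]

(re-executing from step 2 with the substitution; state before step 2: [1, 1])
2 | PUSH 2 | [1, 1, 2]
3 | PUSH 95 | [1, 1, 2, 95]
4 | SUB | [1, 1, -93]
5 | SWAP | [1, -93, 1]
6 | SUB | [1, -94]
7 | ADD | [-93]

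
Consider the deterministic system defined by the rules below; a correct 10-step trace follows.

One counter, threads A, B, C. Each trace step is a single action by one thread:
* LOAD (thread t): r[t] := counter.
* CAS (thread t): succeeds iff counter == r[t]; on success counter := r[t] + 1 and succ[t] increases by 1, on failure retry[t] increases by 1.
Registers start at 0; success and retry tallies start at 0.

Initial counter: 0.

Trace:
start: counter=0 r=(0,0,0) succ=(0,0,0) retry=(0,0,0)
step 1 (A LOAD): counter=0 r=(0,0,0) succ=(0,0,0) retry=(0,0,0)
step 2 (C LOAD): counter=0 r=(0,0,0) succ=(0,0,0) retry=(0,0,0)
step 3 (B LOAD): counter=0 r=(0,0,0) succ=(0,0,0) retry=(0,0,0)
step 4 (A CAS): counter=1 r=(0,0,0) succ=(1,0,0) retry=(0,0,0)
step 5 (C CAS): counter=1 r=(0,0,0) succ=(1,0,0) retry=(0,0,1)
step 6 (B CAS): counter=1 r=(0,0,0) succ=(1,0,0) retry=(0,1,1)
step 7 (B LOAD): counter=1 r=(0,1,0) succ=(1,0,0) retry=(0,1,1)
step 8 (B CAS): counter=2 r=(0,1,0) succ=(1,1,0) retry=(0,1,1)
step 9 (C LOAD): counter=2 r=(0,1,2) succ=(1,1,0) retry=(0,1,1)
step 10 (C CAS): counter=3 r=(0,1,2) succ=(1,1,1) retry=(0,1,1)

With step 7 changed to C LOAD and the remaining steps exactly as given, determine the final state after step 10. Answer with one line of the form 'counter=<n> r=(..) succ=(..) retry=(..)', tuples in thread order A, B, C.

(re-executing from step 7 with the substitution; state before step 7: counter=1 r=(0,0,0) succ=(1,0,0) retry=(0,1,1))
step 7 (C LOAD): counter=1 r=(0,0,1) succ=(1,0,0) retry=(0,1,1)
step 8 (B CAS): counter=1 r=(0,0,1) succ=(1,0,0) retry=(0,2,1)
step 9 (C LOAD): counter=1 r=(0,0,1) succ=(1,0,0) retry=(0,2,1)
step 10 (C CAS): counter=2 r=(0,0,1) succ=(1,0,1) retry=(0,2,1)

counter=2 r=(0,0,1) succ=(1,0,1) retry=(0,2,1)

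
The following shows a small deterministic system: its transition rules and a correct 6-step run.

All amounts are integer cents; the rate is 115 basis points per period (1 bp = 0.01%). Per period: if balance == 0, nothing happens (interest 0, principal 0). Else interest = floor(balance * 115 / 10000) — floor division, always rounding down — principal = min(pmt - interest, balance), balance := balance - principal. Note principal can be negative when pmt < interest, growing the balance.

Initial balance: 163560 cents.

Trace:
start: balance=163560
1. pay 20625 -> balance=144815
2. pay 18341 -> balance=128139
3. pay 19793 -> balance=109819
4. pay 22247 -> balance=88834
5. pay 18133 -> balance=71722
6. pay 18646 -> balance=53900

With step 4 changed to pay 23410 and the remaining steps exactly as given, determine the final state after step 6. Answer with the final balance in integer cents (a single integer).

(re-executing from step 4 with the substitution; state before step 4: balance=109819)
4. pay 23410 -> balance=87671
5. pay 18133 -> balance=70546
6. pay 18646 -> balance=52711

52711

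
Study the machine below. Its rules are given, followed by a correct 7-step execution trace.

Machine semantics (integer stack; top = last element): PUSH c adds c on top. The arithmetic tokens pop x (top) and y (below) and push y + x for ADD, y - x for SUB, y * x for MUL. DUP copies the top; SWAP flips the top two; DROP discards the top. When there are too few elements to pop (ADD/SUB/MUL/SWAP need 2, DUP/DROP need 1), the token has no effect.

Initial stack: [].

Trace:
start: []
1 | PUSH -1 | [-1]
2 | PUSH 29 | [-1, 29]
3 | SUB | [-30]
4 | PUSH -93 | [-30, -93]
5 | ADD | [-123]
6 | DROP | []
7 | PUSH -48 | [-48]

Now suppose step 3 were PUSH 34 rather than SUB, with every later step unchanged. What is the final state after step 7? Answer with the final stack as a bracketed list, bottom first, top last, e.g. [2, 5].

(re-executing from step 3 with the substitution; state before step 3: [-1, 29])
3 | PUSH 34 | [-1, 29, 34]
4 | PUSH -93 | [-1, 29, 34, -93]
5 | ADD | [-1, 29, -59]
6 | DROP | [-1, 29]
7 | PUSH -48 | [-1, 29, -48]

[-1, 29, -48]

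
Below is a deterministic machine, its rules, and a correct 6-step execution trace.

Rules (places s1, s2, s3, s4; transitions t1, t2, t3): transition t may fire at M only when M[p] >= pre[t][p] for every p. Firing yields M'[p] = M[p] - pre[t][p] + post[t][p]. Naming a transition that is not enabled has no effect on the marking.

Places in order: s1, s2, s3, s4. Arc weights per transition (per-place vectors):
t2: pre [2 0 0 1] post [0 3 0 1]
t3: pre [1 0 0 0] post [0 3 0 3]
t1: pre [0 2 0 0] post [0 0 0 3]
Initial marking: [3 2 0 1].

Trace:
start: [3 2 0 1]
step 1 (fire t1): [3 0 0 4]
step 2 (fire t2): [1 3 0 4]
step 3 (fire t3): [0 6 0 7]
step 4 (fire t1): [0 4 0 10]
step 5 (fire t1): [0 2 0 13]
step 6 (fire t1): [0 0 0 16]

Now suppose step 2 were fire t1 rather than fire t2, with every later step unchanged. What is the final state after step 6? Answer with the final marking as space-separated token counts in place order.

(re-executing from step 2 with the substitution; state before step 2: [3 0 0 4])
step 2 (fire t1): [3 0 0 4]
step 3 (fire t3): [2 3 0 7]
step 4 (fire t1): [2 1 0 10]
step 5 (fire t1): [2 1 0 10]
step 6 (fire t1): [2 1 0 10]

2 1 0 10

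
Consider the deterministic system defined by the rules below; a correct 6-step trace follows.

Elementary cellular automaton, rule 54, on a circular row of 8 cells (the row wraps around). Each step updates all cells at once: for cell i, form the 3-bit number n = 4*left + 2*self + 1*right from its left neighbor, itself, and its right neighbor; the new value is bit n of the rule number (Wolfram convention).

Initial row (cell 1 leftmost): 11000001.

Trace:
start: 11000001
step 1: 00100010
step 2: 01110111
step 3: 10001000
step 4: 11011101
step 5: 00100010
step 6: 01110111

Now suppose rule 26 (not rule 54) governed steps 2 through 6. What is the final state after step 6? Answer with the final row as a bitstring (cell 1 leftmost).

00000000

(re-executing steps 2..6 under rule 26; state before step 2: 00100010)
step 2: 01010101
step 3: 00000000
step 4: 00000000
step 5: 00000000
step 6: 00000000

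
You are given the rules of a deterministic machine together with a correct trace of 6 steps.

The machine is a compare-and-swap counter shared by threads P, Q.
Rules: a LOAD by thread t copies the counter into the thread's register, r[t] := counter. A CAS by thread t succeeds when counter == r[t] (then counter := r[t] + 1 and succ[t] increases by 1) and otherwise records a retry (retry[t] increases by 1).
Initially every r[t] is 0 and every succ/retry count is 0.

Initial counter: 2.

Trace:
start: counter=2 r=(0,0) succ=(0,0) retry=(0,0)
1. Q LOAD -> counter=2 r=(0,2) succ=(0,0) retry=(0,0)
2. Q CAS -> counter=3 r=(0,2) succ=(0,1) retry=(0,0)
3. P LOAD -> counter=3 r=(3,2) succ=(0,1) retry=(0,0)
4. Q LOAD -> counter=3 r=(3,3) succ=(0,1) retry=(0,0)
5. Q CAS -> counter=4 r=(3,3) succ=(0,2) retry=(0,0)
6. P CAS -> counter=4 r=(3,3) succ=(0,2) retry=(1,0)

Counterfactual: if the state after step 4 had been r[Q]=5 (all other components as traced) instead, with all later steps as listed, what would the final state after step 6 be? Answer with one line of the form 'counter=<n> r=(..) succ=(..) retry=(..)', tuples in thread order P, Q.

state after step 4 := counter=3 r=(3,5) succ=(0,1) retry=(0,0)
5. Q CAS -> counter=3 r=(3,5) succ=(0,1) retry=(0,1)
6. P CAS -> counter=4 r=(3,5) succ=(1,1) retry=(0,1)

counter=4 r=(3,5) succ=(1,1) retry=(0,1)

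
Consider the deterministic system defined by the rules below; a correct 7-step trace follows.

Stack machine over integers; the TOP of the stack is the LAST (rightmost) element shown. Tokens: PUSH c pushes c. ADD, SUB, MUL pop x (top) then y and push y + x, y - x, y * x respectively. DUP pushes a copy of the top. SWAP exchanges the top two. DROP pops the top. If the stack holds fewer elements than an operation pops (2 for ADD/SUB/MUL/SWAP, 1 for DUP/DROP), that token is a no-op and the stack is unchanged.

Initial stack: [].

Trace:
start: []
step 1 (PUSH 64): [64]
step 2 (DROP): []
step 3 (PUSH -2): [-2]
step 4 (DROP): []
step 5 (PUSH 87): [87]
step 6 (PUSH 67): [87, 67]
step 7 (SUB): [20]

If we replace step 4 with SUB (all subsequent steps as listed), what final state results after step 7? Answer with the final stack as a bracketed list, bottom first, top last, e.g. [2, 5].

[-2, 20]

(re-executing from step 4 with the substitution; state before step 4: [-2])
step 4 (SUB): [-2]
step 5 (PUSH 87): [-2, 87]
step 6 (PUSH 67): [-2, 87, 67]
step 7 (SUB): [-2, 20]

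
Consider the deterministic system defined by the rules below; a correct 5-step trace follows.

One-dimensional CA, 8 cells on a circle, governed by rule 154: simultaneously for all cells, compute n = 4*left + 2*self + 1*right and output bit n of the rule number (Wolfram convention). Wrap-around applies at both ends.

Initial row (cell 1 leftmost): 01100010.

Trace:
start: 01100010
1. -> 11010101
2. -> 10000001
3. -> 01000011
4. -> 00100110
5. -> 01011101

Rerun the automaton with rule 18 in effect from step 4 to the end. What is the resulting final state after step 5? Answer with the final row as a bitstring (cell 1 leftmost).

(re-executing steps 4..5 under rule 18; state before step 4: 01000011)
4. -> 00100100
5. -> 01011010

01011010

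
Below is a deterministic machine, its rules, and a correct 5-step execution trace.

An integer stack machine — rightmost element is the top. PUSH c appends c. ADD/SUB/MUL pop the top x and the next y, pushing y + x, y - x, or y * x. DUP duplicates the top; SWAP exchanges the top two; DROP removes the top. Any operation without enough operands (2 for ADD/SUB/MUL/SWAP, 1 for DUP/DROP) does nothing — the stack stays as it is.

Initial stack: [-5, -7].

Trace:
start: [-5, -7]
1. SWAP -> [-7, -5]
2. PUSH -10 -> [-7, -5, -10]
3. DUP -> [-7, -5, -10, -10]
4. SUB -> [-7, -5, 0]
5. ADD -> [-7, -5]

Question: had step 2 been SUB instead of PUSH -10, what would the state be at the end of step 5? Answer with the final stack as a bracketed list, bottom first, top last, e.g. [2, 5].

(re-executing from step 2 with the substitution; state before step 2: [-7, -5])
2. SUB -> [-2]
3. DUP -> [-2, -2]
4. SUB -> [0]
5. ADD -> [0]

[0]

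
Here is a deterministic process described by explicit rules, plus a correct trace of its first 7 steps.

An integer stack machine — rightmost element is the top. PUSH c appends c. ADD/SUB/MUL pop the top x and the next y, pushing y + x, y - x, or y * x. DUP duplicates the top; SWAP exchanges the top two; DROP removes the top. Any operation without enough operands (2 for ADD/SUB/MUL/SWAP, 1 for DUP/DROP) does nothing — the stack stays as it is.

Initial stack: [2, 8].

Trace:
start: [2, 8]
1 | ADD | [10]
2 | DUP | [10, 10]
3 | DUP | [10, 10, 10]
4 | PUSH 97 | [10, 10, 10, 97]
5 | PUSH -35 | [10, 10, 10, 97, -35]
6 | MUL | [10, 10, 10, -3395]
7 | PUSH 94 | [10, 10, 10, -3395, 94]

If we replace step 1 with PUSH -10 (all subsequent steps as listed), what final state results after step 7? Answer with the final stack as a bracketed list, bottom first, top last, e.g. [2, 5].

(re-executing from step 1 with the substitution; state before step 1: [2, 8])
1 | PUSH -10 | [2, 8, -10]
2 | DUP | [2, 8, -10, -10]
3 | DUP | [2, 8, -10, -10, -10]
4 | PUSH 97 | [2, 8, -10, -10, -10, 97]
5 | PUSH -35 | [2, 8, -10, -10, -10, 97, -35]
6 | MUL | [2, 8, -10, -10, -10, -3395]
7 | PUSH 94 | [2, 8, -10, -10, -10, -3395, 94]

[2, 8, -10, -10, -10, -3395, 94]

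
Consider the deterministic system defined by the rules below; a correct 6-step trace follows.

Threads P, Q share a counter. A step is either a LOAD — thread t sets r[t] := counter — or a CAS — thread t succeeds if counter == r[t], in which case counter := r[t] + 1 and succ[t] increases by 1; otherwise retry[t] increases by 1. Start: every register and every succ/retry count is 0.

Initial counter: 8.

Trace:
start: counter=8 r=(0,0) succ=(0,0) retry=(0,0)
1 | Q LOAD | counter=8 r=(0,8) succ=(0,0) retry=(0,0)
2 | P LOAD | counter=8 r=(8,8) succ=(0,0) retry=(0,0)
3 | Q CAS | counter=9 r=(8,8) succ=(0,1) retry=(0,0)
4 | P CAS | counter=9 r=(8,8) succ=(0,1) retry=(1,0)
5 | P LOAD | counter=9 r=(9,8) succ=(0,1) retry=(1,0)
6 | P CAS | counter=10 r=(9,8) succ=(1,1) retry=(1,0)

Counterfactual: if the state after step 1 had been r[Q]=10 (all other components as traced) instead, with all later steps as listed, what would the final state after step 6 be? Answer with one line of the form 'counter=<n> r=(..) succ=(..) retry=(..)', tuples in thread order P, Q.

state after step 1 := counter=8 r=(0,10) succ=(0,0) retry=(0,0)
2 | P LOAD | counter=8 r=(8,10) succ=(0,0) retry=(0,0)
3 | Q CAS | counter=8 r=(8,10) succ=(0,0) retry=(0,1)
4 | P CAS | counter=9 r=(8,10) succ=(1,0) retry=(0,1)
5 | P LOAD | counter=9 r=(9,10) succ=(1,0) retry=(0,1)
6 | P CAS | counter=10 r=(9,10) succ=(2,0) retry=(0,1)

counter=10 r=(9,10) succ=(2,0) retry=(0,1)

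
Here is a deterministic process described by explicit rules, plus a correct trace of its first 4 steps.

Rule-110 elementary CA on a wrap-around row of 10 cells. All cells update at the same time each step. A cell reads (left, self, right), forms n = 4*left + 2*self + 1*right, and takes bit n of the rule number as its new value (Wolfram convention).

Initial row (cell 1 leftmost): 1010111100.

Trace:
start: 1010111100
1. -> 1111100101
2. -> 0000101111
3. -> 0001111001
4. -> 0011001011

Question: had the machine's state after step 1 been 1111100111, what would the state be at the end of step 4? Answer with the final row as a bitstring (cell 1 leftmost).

0011000100

state after step 1 := 1111100111
2. -> 0000101100
3. -> 0001111100
4. -> 0011000100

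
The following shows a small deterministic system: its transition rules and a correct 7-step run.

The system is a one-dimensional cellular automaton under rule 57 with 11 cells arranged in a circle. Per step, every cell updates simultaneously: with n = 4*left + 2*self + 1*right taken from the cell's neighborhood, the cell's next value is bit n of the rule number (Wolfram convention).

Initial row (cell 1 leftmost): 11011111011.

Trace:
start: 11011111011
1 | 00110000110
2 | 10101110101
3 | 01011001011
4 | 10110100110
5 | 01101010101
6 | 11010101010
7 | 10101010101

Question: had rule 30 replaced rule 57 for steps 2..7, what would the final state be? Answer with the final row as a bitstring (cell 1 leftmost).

(re-executing steps 2..7 under rule 30; state before step 2: 00110000110)
2 | 01101001101
3 | 01001111001
4 | 01111000111
5 | 01000101100
6 | 11101101010
7 | 10001001010

10001001010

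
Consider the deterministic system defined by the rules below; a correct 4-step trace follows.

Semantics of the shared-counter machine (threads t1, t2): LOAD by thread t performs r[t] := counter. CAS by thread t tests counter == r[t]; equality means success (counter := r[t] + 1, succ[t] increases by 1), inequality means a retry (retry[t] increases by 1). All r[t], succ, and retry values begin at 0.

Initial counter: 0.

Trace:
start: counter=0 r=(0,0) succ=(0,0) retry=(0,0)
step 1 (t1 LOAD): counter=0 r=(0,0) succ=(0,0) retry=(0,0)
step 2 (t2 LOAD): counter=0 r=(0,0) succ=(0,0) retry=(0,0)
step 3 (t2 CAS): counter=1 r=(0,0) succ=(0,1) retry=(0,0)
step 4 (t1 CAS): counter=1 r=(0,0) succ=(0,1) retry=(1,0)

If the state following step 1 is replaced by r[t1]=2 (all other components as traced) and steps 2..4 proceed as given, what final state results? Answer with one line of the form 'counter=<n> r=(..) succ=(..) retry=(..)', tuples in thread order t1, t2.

state after step 1 := counter=0 r=(2,0) succ=(0,0) retry=(0,0)
step 2 (t2 LOAD): counter=0 r=(2,0) succ=(0,0) retry=(0,0)
step 3 (t2 CAS): counter=1 r=(2,0) succ=(0,1) retry=(0,0)
step 4 (t1 CAS): counter=1 r=(2,0) succ=(0,1) retry=(1,0)

counter=1 r=(2,0) succ=(0,1) retry=(1,0)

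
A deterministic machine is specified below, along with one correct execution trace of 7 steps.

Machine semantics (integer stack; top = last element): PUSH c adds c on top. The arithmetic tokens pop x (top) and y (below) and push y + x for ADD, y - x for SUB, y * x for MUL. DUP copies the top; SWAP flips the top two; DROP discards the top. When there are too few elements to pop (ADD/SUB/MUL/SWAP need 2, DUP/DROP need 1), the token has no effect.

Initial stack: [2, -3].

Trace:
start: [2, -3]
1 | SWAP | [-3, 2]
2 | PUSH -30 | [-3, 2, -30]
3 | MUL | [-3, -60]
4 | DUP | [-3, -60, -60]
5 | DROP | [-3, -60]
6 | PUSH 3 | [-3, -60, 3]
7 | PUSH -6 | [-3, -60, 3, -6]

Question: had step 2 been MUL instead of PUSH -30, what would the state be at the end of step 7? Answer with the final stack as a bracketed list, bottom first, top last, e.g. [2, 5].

[-6, 3, -6]

(re-executing from step 2 with the substitution; state before step 2: [-3, 2])
2 | MUL | [-6]
3 | MUL | [-6]
4 | DUP | [-6, -6]
5 | DROP | [-6]
6 | PUSH 3 | [-6, 3]
7 | PUSH -6 | [-6, 3, -6]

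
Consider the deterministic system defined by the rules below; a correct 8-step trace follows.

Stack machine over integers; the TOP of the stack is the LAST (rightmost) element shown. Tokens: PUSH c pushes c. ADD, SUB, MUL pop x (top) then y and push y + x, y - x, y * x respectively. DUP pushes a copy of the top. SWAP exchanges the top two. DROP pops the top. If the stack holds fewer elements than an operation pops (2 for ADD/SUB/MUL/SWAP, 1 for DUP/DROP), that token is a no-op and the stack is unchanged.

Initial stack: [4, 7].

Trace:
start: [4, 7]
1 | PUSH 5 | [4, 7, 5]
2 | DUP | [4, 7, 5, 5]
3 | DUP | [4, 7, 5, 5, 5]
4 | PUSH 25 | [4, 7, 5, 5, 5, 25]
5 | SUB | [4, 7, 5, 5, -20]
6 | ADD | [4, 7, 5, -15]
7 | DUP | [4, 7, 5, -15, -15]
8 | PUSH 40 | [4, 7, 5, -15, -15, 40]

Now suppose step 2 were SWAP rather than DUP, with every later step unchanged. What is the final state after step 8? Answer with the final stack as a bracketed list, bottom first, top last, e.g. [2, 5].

(re-executing from step 2 with the substitution; state before step 2: [4, 7, 5])
2 | SWAP | [4, 5, 7]
3 | DUP | [4, 5, 7, 7]
4 | PUSH 25 | [4, 5, 7, 7, 25]
5 | SUB | [4, 5, 7, -18]
6 | ADD | [4, 5, -11]
7 | DUP | [4, 5, -11, -11]
8 | PUSH 40 | [4, 5, -11, -11, 40]

[4, 5, -11, -11, 40]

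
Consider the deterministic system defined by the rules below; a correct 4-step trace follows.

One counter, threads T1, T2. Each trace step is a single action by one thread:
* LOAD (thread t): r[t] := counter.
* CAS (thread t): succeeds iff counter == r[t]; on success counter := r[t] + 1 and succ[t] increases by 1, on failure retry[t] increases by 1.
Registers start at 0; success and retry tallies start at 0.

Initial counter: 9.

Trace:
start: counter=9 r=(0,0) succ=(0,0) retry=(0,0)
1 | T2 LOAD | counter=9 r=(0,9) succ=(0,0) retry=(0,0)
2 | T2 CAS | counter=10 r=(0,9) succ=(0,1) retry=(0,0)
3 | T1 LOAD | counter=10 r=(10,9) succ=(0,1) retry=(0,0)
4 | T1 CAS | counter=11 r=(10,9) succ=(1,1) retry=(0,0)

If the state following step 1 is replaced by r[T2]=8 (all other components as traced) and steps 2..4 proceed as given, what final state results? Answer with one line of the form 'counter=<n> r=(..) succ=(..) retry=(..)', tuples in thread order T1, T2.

counter=10 r=(9,8) succ=(1,0) retry=(0,1)

state after step 1 := counter=9 r=(0,8) succ=(0,0) retry=(0,0)
2 | T2 CAS | counter=9 r=(0,8) succ=(0,0) retry=(0,1)
3 | T1 LOAD | counter=9 r=(9,8) succ=(0,0) retry=(0,1)
4 | T1 CAS | counter=10 r=(9,8) succ=(1,0) retry=(0,1)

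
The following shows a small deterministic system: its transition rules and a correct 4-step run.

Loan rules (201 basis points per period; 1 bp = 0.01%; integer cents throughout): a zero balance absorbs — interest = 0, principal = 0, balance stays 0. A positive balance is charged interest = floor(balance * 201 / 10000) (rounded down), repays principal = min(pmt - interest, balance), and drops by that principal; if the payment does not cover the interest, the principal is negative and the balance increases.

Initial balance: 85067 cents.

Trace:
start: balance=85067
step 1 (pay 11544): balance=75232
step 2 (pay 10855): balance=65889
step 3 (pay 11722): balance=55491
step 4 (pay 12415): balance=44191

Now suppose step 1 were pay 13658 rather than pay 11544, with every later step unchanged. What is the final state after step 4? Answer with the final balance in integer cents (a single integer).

41947

(re-executing from step 1 with the substitution; state before step 1: balance=85067)
step 1 (pay 13658): balance=73118
step 2 (pay 10855): balance=63732
step 3 (pay 11722): balance=53291
step 4 (pay 12415): balance=41947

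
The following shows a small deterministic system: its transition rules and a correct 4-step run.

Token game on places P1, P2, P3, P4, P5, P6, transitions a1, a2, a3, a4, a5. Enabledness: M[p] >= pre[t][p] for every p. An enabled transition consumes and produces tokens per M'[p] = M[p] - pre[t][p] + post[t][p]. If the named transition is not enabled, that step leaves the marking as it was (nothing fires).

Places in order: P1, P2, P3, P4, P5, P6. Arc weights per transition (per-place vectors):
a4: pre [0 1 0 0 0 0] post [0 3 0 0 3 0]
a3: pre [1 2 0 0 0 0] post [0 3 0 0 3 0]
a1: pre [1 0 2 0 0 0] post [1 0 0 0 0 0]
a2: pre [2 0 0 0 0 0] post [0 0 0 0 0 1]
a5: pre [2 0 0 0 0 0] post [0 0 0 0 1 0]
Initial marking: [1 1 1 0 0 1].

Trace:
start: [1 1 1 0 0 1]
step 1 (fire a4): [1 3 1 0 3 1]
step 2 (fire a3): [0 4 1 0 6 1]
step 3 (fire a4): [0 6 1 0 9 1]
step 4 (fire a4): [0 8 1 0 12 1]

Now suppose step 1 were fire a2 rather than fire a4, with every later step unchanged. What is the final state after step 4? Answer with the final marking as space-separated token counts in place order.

1 5 1 0 6 1

(re-executing from step 1 with the substitution; state before step 1: [1 1 1 0 0 1])
step 1 (fire a2): [1 1 1 0 0 1]
step 2 (fire a3): [1 1 1 0 0 1]
step 3 (fire a4): [1 3 1 0 3 1]
step 4 (fire a4): [1 5 1 0 6 1]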